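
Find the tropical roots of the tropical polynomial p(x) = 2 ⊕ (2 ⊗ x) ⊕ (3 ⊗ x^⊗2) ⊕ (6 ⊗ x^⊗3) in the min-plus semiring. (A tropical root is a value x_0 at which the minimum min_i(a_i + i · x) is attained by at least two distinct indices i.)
Roots: {-3, -1, 0}

Each tropical root is a break point of the lower envelope of the lines y = a_i + i · x (there are 4 lines, with slopes 0, 1, ..., 3). Only the lines that attain the minimum somewhere contribute to roots; other lines are dominated. Here the surviving (envelope) indices are i = 3, i = 2, i = 1, i = 0.
Intersections between consecutive envelope lines give the roots: for adjacent envelope indices i < j the intersection is x = (a_i − a_j) / (j − i). Reading off the sorted break points: {-3, -1, 0}.
Verification: at each break x_0, at least two indices attain the minimum of min_i(a_i + i · x_0).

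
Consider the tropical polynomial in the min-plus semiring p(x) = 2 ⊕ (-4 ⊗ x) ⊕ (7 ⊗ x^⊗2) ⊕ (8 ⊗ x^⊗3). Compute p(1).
p(1) = -3

A tropical monomial a ⊗ x^⊗i evaluates to a + i · x. Evaluating each term at x = 1:
  Term 0 contributes 2 + 0 · 1 = 2
  Term 1 contributes -4 + 1 · 1 = -3
  Term 2 contributes 7 + 2 · 1 = 9
  Term 3 contributes 8 + 3 · 1 = 11
p(1) = ⊕ of these = min[2, -3, 9, 11] = -3.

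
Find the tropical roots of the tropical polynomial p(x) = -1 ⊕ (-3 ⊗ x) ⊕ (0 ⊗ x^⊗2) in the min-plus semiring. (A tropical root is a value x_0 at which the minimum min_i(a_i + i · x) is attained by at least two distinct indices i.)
Roots: {-3, 2}

Each tropical root is a break point of the lower envelope of the lines y = a_i + i · x (there are 3 lines, with slopes 0, 1, ..., 2). Only the lines that attain the minimum somewhere contribute to roots; other lines are dominated. Here the surviving (envelope) indices are i = 2, i = 1, i = 0.
Intersections between consecutive envelope lines give the roots: for adjacent envelope indices i < j the intersection is x = (a_i − a_j) / (j − i). Reading off the sorted break points: {-3, 2}.
Verification: at each break x_0, at least two indices attain the minimum of min_i(a_i + i · x_0).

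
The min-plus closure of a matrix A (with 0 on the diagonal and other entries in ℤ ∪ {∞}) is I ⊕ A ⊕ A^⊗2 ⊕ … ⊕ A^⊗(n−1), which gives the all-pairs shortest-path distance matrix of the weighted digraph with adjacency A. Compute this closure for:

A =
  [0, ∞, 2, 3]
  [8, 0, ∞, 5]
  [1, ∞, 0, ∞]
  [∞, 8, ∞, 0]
Closure =
  [0, 11, 2, 3]
  [8, 0, 10, 5]
  [1, 12, 0, 4]
  [16, 8, 18, 0]

This is the Floyd-Warshall all-pairs shortest-path computation. For each intermediate vertex k = 0, 1, …, 3, update dist[i][j] ← min(dist[i][j], dist[i][k] + dist[k][j]). The final matrix gives, for each (i, j), the minimum total weight of any directed path from i to j (possibly empty when i = j).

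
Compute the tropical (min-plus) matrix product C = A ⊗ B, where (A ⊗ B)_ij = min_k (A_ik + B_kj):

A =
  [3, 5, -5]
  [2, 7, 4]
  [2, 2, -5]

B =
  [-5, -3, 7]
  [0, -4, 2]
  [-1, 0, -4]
A ⊗ B =
  [-6, -5, -9]
  [-3, -1, 0]
  [-6, -5, -9]

Apply the min-plus product entry-by-entry:
  C[0][0] = min over k of (A[0][0] + B[0][0] = 3 + -5 = -2, A[0][1] + B[1][0] = 5 + 0 = 5, A[0][2] + B[2][0] = -5 + -1 = -6) = -6 (attained at k = 2)
  C[0][1] = min over k of (A[0][0] + B[0][1] = 3 + -3 = 0, A[0][1] + B[1][1] = 5 + -4 = 1, A[0][2] + B[2][1] = -5 + 0 = -5) = -5 (attained at k = 2)
  C[0][2] = min over k of (A[0][0] + B[0][2] = 3 + 7 = 10, A[0][1] + B[1][2] = 5 + 2 = 7, A[0][2] + B[2][2] = -5 + -4 = -9) = -9 (attained at k = 2)
  C[1][0] = min over k of (A[1][0] + B[0][0] = 2 + -5 = -3, A[1][1] + B[1][0] = 7 + 0 = 7, A[1][2] + B[2][0] = 4 + -1 = 3) = -3 (attained at k = 0)
  C[1][1] = min over k of (A[1][0] + B[0][1] = 2 + -3 = -1, A[1][1] + B[1][1] = 7 + -4 = 3, A[1][2] + B[2][1] = 4 + 0 = 4) = -1 (attained at k = 0)
  C[1][2] = min over k of (A[1][0] + B[0][2] = 2 + 7 = 9, A[1][1] + B[1][2] = 7 + 2 = 9, A[1][2] + B[2][2] = 4 + -4 = 0) = 0 (attained at k = 2)
  C[2][0] = min over k of (A[2][0] + B[0][0] = 2 + -5 = -3, A[2][1] + B[1][0] = 2 + 0 = 2, A[2][2] + B[2][0] = -5 + -1 = -6) = -6 (attained at k = 2)
  C[2][1] = min over k of (A[2][0] + B[0][1] = 2 + -3 = -1, A[2][1] + B[1][1] = 2 + -4 = -2, A[2][2] + B[2][1] = -5 + 0 = -5) = -5 (attained at k = 2)
  C[2][2] = min over k of (A[2][0] + B[0][2] = 2 + 7 = 9, A[2][1] + B[1][2] = 2 + 2 = 4, A[2][2] + B[2][2] = -5 + -4 = -9) = -9 (attained at k = 2)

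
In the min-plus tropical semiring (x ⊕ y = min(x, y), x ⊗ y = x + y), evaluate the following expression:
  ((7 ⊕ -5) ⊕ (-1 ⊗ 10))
((7 ⊕ -5) ⊕ (-1 ⊗ 10)) = -5

Expand innermost to outermost. Recall ⊕ takes the minimum of its arguments and ⊗ takes their sum. Working out the expression ((7 ⊕ -5) ⊕ (-1 ⊗ 10)) gives -5.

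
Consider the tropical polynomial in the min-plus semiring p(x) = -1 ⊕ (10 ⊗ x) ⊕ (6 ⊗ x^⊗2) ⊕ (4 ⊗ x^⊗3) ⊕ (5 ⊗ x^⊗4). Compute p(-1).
p(-1) = -1

A tropical monomial a ⊗ x^⊗i evaluates to a + i · x. Evaluating each term at x = -1:
  Term 0 contributes -1 + 0 · -1 = -1
  Term 1 contributes 10 + 1 · -1 = 9
  Term 2 contributes 6 + 2 · -1 = 4
  Term 3 contributes 4 + 3 · -1 = 1
  Term 4 contributes 5 + 4 · -1 = 1
p(-1) = ⊕ of these = min[-1, 9, 4, 1, 1] = -1.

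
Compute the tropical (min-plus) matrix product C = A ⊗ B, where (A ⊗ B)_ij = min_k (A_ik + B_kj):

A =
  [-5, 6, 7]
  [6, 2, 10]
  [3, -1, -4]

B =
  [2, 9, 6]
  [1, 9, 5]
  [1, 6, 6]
A ⊗ B =
  [-3, 4, 1]
  [3, 11, 7]
  [-3, 2, 2]

Apply the min-plus product entry-by-entry:
  C[0][0] = min over k of (A[0][0] + B[0][0] = -5 + 2 = -3, A[0][1] + B[1][0] = 6 + 1 = 7, A[0][2] + B[2][0] = 7 + 1 = 8) = -3 (attained at k = 0)
  C[0][1] = min over k of (A[0][0] + B[0][1] = -5 + 9 = 4, A[0][1] + B[1][1] = 6 + 9 = 15, A[0][2] + B[2][1] = 7 + 6 = 13) = 4 (attained at k = 0)
  C[0][2] = min over k of (A[0][0] + B[0][2] = -5 + 6 = 1, A[0][1] + B[1][2] = 6 + 5 = 11, A[0][2] + B[2][2] = 7 + 6 = 13) = 1 (attained at k = 0)
  C[1][0] = min over k of (A[1][0] + B[0][0] = 6 + 2 = 8, A[1][1] + B[1][0] = 2 + 1 = 3, A[1][2] + B[2][0] = 10 + 1 = 11) = 3 (attained at k = 1)
  C[1][1] = min over k of (A[1][0] + B[0][1] = 6 + 9 = 15, A[1][1] + B[1][1] = 2 + 9 = 11, A[1][2] + B[2][1] = 10 + 6 = 16) = 11 (attained at k = 1)
  C[1][2] = min over k of (A[1][0] + B[0][2] = 6 + 6 = 12, A[1][1] + B[1][2] = 2 + 5 = 7, A[1][2] + B[2][2] = 10 + 6 = 16) = 7 (attained at k = 1)
  C[2][0] = min over k of (A[2][0] + B[0][0] = 3 + 2 = 5, A[2][1] + B[1][0] = -1 + 1 = 0, A[2][2] + B[2][0] = -4 + 1 = -3) = -3 (attained at k = 2)
  C[2][1] = min over k of (A[2][0] + B[0][1] = 3 + 9 = 12, A[2][1] + B[1][1] = -1 + 9 = 8, A[2][2] + B[2][1] = -4 + 6 = 2) = 2 (attained at k = 2)
  C[2][2] = min over k of (A[2][0] + B[0][2] = 3 + 6 = 9, A[2][1] + B[1][2] = -1 + 5 = 4, A[2][2] + B[2][2] = -4 + 6 = 2) = 2 (attained at k = 2)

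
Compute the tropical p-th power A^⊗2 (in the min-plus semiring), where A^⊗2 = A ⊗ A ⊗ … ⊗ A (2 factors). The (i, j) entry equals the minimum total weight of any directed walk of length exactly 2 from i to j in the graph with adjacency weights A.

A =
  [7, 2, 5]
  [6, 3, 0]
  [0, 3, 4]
A^⊗2 =
  [5, 5, 2]
  [0, 3, 3]
  [4, 2, 3]

Each entry (A^⊗2)_ij equals the minimum over all length-2 walks i = v_0 → v_1 → … → v_2 = j of Σ_t A[v_t][v_{t+1}]. For example, for (i, j) = (0, 2) we minimise over 3 possible intermediate vertex sequences; the minimum is 2, attained along the walk 0 → 1 → 2.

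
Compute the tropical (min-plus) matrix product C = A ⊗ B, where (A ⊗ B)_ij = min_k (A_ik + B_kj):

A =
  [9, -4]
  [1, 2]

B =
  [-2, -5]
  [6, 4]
A ⊗ B =
  [2, 0]
  [-1, -4]

Apply the min-plus product entry-by-entry:
  C[0][0] = min over k of (A[0][0] + B[0][0] = 9 + -2 = 7, A[0][1] + B[1][0] = -4 + 6 = 2) = 2 (attained at k = 1)
  C[0][1] = min over k of (A[0][0] + B[0][1] = 9 + -5 = 4, A[0][1] + B[1][1] = -4 + 4 = 0) = 0 (attained at k = 1)
  C[1][0] = min over k of (A[1][0] + B[0][0] = 1 + -2 = -1, A[1][1] + B[1][0] = 2 + 6 = 8) = -1 (attained at k = 0)
  C[1][1] = min over k of (A[1][0] + B[0][1] = 1 + -5 = -4, A[1][1] + B[1][1] = 2 + 4 = 6) = -4 (attained at k = 0)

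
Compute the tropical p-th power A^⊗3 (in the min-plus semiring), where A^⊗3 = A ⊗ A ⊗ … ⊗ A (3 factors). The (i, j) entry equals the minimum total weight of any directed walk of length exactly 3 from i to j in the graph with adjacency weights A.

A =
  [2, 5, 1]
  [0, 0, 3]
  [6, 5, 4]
A^⊗3 =
  [5, 5, 5]
  [0, 0, 1]
  [5, 5, 6]

Each entry (A^⊗3)_ij equals the minimum over all length-3 walks i = v_0 → v_1 → … → v_3 = j of Σ_t A[v_t][v_{t+1}]. For example, for (i, j) = (0, 2) we minimise over 9 possible intermediate vertex sequences; the minimum is 5, attained along the walk 0 → 0 → 0 → 2.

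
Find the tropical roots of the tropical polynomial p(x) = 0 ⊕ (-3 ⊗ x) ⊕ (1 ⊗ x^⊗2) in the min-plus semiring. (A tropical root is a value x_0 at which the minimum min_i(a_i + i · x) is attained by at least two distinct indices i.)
Roots: {-4, 3}

Each tropical root is a break point of the lower envelope of the lines y = a_i + i · x (there are 3 lines, with slopes 0, 1, ..., 2). Only the lines that attain the minimum somewhere contribute to roots; other lines are dominated. Here the surviving (envelope) indices are i = 2, i = 1, i = 0.
Intersections between consecutive envelope lines give the roots: for adjacent envelope indices i < j the intersection is x = (a_i − a_j) / (j − i). Reading off the sorted break points: {-4, 3}.
Verification: at each break x_0, at least two indices attain the minimum of min_i(a_i + i · x_0).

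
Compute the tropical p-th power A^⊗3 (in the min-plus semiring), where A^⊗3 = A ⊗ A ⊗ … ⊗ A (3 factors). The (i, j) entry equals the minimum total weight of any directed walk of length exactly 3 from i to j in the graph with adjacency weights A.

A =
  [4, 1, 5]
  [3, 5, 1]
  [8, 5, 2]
A^⊗3 =
  [8, 5, 4]
  [7, 8, 5]
  [10, 9, 6]

Each entry (A^⊗3)_ij equals the minimum over all length-3 walks i = v_0 → v_1 → … → v_3 = j of Σ_t A[v_t][v_{t+1}]. For example, for (i, j) = (0, 2) we minimise over 9 possible intermediate vertex sequences; the minimum is 4, attained along the walk 0 → 1 → 2 → 2.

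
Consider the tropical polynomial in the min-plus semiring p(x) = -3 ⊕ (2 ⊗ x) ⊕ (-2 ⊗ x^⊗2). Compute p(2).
p(2) = -3

A tropical monomial a ⊗ x^⊗i evaluates to a + i · x. Evaluating each term at x = 2:
  Term 0 contributes -3 + 0 · 2 = -3
  Term 1 contributes 2 + 1 · 2 = 4
  Term 2 contributes -2 + 2 · 2 = 2
p(2) = ⊕ of these = min[-3, 4, 2] = -3.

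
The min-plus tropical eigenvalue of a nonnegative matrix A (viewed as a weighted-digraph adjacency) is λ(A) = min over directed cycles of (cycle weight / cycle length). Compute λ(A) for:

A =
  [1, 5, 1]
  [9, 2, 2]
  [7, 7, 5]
λ(A) = 1

Enumerate directed cycles and compute their means (weight / length). Sample:
  cycle 0 → 0: weight = 1, length = 1, mean = 1/1 ≈ 1.000
  cycle 1 → 1: weight = 2, length = 1, mean = 2/1 ≈ 2.000
  cycle 2 → 2: weight = 5, length = 1, mean = 5/1 ≈ 5.000
  cycle 0 → 1 → 0: weight = 14, length = 2, mean = 14/2 ≈ 7.000
  cycle 0 → 2 → 0: weight = 8, length = 2, mean = 8/2 ≈ 4.000
  cycle 1 → 0 → 1: weight = 14, length = 2, mean = 14/2 ≈ 7.000
Minimum mean = 1.000, attained e.g. along the cycle 0 → 0 with weight 1 and length 1. So λ(A) = 1/1 = 1.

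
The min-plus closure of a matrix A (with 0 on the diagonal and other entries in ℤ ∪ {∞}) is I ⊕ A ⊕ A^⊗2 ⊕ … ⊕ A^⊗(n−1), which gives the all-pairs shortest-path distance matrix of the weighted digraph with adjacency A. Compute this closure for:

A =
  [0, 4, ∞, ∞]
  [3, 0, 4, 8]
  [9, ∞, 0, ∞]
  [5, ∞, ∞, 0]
Closure =
  [0, 4, 8, 12]
  [3, 0, 4, 8]
  [9, 13, 0, 21]
  [5, 9, 13, 0]

This is the Floyd-Warshall all-pairs shortest-path computation. For each intermediate vertex k = 0, 1, …, 3, update dist[i][j] ← min(dist[i][j], dist[i][k] + dist[k][j]). The final matrix gives, for each (i, j), the minimum total weight of any directed path from i to j (possibly empty when i = j).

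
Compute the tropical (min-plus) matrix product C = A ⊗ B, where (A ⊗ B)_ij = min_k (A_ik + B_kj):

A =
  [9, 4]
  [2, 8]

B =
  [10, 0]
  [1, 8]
A ⊗ B =
  [5, 9]
  [9, 2]

Apply the min-plus product entry-by-entry:
  C[0][0] = min over k of (A[0][0] + B[0][0] = 9 + 10 = 19, A[0][1] + B[1][0] = 4 + 1 = 5) = 5 (attained at k = 1)
  C[0][1] = min over k of (A[0][0] + B[0][1] = 9 + 0 = 9, A[0][1] + B[1][1] = 4 + 8 = 12) = 9 (attained at k = 0)
  C[1][0] = min over k of (A[1][0] + B[0][0] = 2 + 10 = 12, A[1][1] + B[1][0] = 8 + 1 = 9) = 9 (attained at k = 1)
  C[1][1] = min over k of (A[1][0] + B[0][1] = 2 + 0 = 2, A[1][1] + B[1][1] = 8 + 8 = 16) = 2 (attained at k = 0)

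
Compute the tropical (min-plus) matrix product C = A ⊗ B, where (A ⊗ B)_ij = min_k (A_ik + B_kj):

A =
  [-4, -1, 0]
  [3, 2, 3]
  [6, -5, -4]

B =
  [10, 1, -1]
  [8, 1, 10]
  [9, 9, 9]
A ⊗ B =
  [6, -3, -5]
  [10, 3, 2]
  [3, -4, 5]

Apply the min-plus product entry-by-entry:
  C[0][0] = min over k of (A[0][0] + B[0][0] = -4 + 10 = 6, A[0][1] + B[1][0] = -1 + 8 = 7, A[0][2] + B[2][0] = 0 + 9 = 9) = 6 (attained at k = 0)
  C[0][1] = min over k of (A[0][0] + B[0][1] = -4 + 1 = -3, A[0][1] + B[1][1] = -1 + 1 = 0, A[0][2] + B[2][1] = 0 + 9 = 9) = -3 (attained at k = 0)
  C[0][2] = min over k of (A[0][0] + B[0][2] = -4 + -1 = -5, A[0][1] + B[1][2] = -1 + 10 = 9, A[0][2] + B[2][2] = 0 + 9 = 9) = -5 (attained at k = 0)
  C[1][0] = min over k of (A[1][0] + B[0][0] = 3 + 10 = 13, A[1][1] + B[1][0] = 2 + 8 = 10, A[1][2] + B[2][0] = 3 + 9 = 12) = 10 (attained at k = 1)
  C[1][1] = min over k of (A[1][0] + B[0][1] = 3 + 1 = 4, A[1][1] + B[1][1] = 2 + 1 = 3, A[1][2] + B[2][1] = 3 + 9 = 12) = 3 (attained at k = 1)
  C[1][2] = min over k of (A[1][0] + B[0][2] = 3 + -1 = 2, A[1][1] + B[1][2] = 2 + 10 = 12, A[1][2] + B[2][2] = 3 + 9 = 12) = 2 (attained at k = 0)
  C[2][0] = min over k of (A[2][0] + B[0][0] = 6 + 10 = 16, A[2][1] + B[1][0] = -5 + 8 = 3, A[2][2] + B[2][0] = -4 + 9 = 5) = 3 (attained at k = 1)
  C[2][1] = min over k of (A[2][0] + B[0][1] = 6 + 1 = 7, A[2][1] + B[1][1] = -5 + 1 = -4, A[2][2] + B[2][1] = -4 + 9 = 5) = -4 (attained at k = 1)
  C[2][2] = min over k of (A[2][0] + B[0][2] = 6 + -1 = 5, A[2][1] + B[1][2] = -5 + 10 = 5, A[2][2] + B[2][2] = -4 + 9 = 5) = 5 (attained at k = 0)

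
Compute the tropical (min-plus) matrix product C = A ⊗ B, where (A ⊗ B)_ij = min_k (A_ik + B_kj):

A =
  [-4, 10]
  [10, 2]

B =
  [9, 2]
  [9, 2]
A ⊗ B =
  [5, -2]
  [11, 4]

Apply the min-plus product entry-by-entry:
  C[0][0] = min over k of (A[0][0] + B[0][0] = -4 + 9 = 5, A[0][1] + B[1][0] = 10 + 9 = 19) = 5 (attained at k = 0)
  C[0][1] = min over k of (A[0][0] + B[0][1] = -4 + 2 = -2, A[0][1] + B[1][1] = 10 + 2 = 12) = -2 (attained at k = 0)
  C[1][0] = min over k of (A[1][0] + B[0][0] = 10 + 9 = 19, A[1][1] + B[1][0] = 2 + 9 = 11) = 11 (attained at k = 1)
  C[1][1] = min over k of (A[1][0] + B[0][1] = 10 + 2 = 12, A[1][1] + B[1][1] = 2 + 2 = 4) = 4 (attained at k = 1)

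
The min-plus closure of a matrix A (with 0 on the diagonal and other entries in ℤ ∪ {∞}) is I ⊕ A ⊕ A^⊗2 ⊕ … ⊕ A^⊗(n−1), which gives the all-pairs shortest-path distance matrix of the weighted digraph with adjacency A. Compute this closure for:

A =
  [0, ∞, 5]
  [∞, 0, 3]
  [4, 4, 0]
Closure =
  [0, 9, 5]
  [7, 0, 3]
  [4, 4, 0]

This is the Floyd-Warshall all-pairs shortest-path computation. For each intermediate vertex k = 0, 1, …, 2, update dist[i][j] ← min(dist[i][j], dist[i][k] + dist[k][j]). The final matrix gives, for each (i, j), the minimum total weight of any directed path from i to j (possibly empty when i = j).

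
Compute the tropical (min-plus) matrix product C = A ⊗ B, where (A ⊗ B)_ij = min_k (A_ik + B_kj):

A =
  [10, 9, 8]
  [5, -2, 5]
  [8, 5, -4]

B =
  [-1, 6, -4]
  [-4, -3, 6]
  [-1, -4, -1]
A ⊗ B =
  [5, 4, 6]
  [-6, -5, 1]
  [-5, -8, -5]

Apply the min-plus product entry-by-entry:
  C[0][0] = min over k of (A[0][0] + B[0][0] = 10 + -1 = 9, A[0][1] + B[1][0] = 9 + -4 = 5, A[0][2] + B[2][0] = 8 + -1 = 7) = 5 (attained at k = 1)
  C[0][1] = min over k of (A[0][0] + B[0][1] = 10 + 6 = 16, A[0][1] + B[1][1] = 9 + -3 = 6, A[0][2] + B[2][1] = 8 + -4 = 4) = 4 (attained at k = 2)
  C[0][2] = min over k of (A[0][0] + B[0][2] = 10 + -4 = 6, A[0][1] + B[1][2] = 9 + 6 = 15, A[0][2] + B[2][2] = 8 + -1 = 7) = 6 (attained at k = 0)
  C[1][0] = min over k of (A[1][0] + B[0][0] = 5 + -1 = 4, A[1][1] + B[1][0] = -2 + -4 = -6, A[1][2] + B[2][0] = 5 + -1 = 4) = -6 (attained at k = 1)
  C[1][1] = min over k of (A[1][0] + B[0][1] = 5 + 6 = 11, A[1][1] + B[1][1] = -2 + -3 = -5, A[1][2] + B[2][1] = 5 + -4 = 1) = -5 (attained at k = 1)
  C[1][2] = min over k of (A[1][0] + B[0][2] = 5 + -4 = 1, A[1][1] + B[1][2] = -2 + 6 = 4, A[1][2] + B[2][2] = 5 + -1 = 4) = 1 (attained at k = 0)
  C[2][0] = min over k of (A[2][0] + B[0][0] = 8 + -1 = 7, A[2][1] + B[1][0] = 5 + -4 = 1, A[2][2] + B[2][0] = -4 + -1 = -5) = -5 (attained at k = 2)
  C[2][1] = min over k of (A[2][0] + B[0][1] = 8 + 6 = 14, A[2][1] + B[1][1] = 5 + -3 = 2, A[2][2] + B[2][1] = -4 + -4 = -8) = -8 (attained at k = 2)
  C[2][2] = min over k of (A[2][0] + B[0][2] = 8 + -4 = 4, A[2][1] + B[1][2] = 5 + 6 = 11, A[2][2] + B[2][2] = -4 + -1 = -5) = -5 (attained at k = 2)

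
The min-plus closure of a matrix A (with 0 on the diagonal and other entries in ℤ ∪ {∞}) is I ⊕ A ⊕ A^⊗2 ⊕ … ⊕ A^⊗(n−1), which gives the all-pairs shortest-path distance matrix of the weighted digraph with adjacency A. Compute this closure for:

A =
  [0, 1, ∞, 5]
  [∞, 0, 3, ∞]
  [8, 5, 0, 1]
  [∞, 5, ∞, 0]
Closure =
  [0, 1, 4, 5]
  [11, 0, 3, 4]
  [8, 5, 0, 1]
  [16, 5, 8, 0]

This is the Floyd-Warshall all-pairs shortest-path computation. For each intermediate vertex k = 0, 1, …, 3, update dist[i][j] ← min(dist[i][j], dist[i][k] + dist[k][j]). The final matrix gives, for each (i, j), the minimum total weight of any directed path from i to j (possibly empty when i = j).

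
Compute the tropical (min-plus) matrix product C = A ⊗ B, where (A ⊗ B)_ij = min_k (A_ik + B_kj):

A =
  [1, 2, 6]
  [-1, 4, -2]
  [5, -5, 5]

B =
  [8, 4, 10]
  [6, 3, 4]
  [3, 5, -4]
A ⊗ B =
  [8, 5, 2]
  [1, 3, -6]
  [1, -2, -1]

Apply the min-plus product entry-by-entry:
  C[0][0] = min over k of (A[0][0] + B[0][0] = 1 + 8 = 9, A[0][1] + B[1][0] = 2 + 6 = 8, A[0][2] + B[2][0] = 6 + 3 = 9) = 8 (attained at k = 1)
  C[0][1] = min over k of (A[0][0] + B[0][1] = 1 + 4 = 5, A[0][1] + B[1][1] = 2 + 3 = 5, A[0][2] + B[2][1] = 6 + 5 = 11) = 5 (attained at k = 0)
  C[0][2] = min over k of (A[0][0] + B[0][2] = 1 + 10 = 11, A[0][1] + B[1][2] = 2 + 4 = 6, A[0][2] + B[2][2] = 6 + -4 = 2) = 2 (attained at k = 2)
  C[1][0] = min over k of (A[1][0] + B[0][0] = -1 + 8 = 7, A[1][1] + B[1][0] = 4 + 6 = 10, A[1][2] + B[2][0] = -2 + 3 = 1) = 1 (attained at k = 2)
  C[1][1] = min over k of (A[1][0] + B[0][1] = -1 + 4 = 3, A[1][1] + B[1][1] = 4 + 3 = 7, A[1][2] + B[2][1] = -2 + 5 = 3) = 3 (attained at k = 0)
  C[1][2] = min over k of (A[1][0] + B[0][2] = -1 + 10 = 9, A[1][1] + B[1][2] = 4 + 4 = 8, A[1][2] + B[2][2] = -2 + -4 = -6) = -6 (attained at k = 2)
  C[2][0] = min over k of (A[2][0] + B[0][0] = 5 + 8 = 13, A[2][1] + B[1][0] = -5 + 6 = 1, A[2][2] + B[2][0] = 5 + 3 = 8) = 1 (attained at k = 1)
  C[2][1] = min over k of (A[2][0] + B[0][1] = 5 + 4 = 9, A[2][1] + B[1][1] = -5 + 3 = -2, A[2][2] + B[2][1] = 5 + 5 = 10) = -2 (attained at k = 1)
  C[2][2] = min over k of (A[2][0] + B[0][2] = 5 + 10 = 15, A[2][1] + B[1][2] = -5 + 4 = -1, A[2][2] + B[2][2] = 5 + -4 = 1) = -1 (attained at k = 1)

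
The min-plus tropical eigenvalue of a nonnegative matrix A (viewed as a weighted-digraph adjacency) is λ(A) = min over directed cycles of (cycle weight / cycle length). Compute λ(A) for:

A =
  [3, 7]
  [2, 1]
λ(A) = 1

Enumerate directed cycles and compute their means (weight / length). Sample:
  cycle 0 → 0: weight = 3, length = 1, mean = 3/1 ≈ 3.000
  cycle 1 → 1: weight = 1, length = 1, mean = 1/1 ≈ 1.000
  cycle 0 → 1 → 0: weight = 9, length = 2, mean = 9/2 ≈ 4.500
  cycle 1 → 0 → 1: weight = 9, length = 2, mean = 9/2 ≈ 4.500
Minimum mean = 1.000, attained e.g. along the cycle 1 → 1 with weight 1 and length 1. So λ(A) = 1/1 = 1.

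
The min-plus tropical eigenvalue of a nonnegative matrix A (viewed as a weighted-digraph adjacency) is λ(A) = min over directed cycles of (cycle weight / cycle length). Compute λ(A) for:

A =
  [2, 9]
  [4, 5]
λ(A) = 2

Enumerate directed cycles and compute their means (weight / length). Sample:
  cycle 0 → 0: weight = 2, length = 1, mean = 2/1 ≈ 2.000
  cycle 1 → 1: weight = 5, length = 1, mean = 5/1 ≈ 5.000
  cycle 0 → 1 → 0: weight = 13, length = 2, mean = 13/2 ≈ 6.500
  cycle 1 → 0 → 1: weight = 13, length = 2, mean = 13/2 ≈ 6.500
Minimum mean = 2.000, attained e.g. along the cycle 0 → 0 with weight 2 and length 1. So λ(A) = 2/1 = 2.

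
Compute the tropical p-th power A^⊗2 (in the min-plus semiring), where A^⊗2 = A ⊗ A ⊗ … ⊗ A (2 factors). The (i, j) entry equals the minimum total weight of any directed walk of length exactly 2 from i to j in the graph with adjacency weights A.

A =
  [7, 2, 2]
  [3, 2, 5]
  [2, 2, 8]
A^⊗2 =
  [4, 4, 7]
  [5, 4, 5]
  [5, 4, 4]

Each entry (A^⊗2)_ij equals the minimum over all length-2 walks i = v_0 → v_1 → … → v_2 = j of Σ_t A[v_t][v_{t+1}]. For example, for (i, j) = (0, 2) we minimise over 3 possible intermediate vertex sequences; the minimum is 7, attained along the walk 0 → 1 → 2.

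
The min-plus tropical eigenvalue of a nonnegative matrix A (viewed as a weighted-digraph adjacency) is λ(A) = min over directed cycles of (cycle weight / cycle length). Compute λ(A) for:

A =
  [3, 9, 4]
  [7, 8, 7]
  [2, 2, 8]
λ(A) = 3

Enumerate directed cycles and compute their means (weight / length). Sample:
  cycle 0 → 0: weight = 3, length = 1, mean = 3/1 ≈ 3.000
  cycle 1 → 1: weight = 8, length = 1, mean = 8/1 ≈ 8.000
  cycle 2 → 2: weight = 8, length = 1, mean = 8/1 ≈ 8.000
  cycle 0 → 1 → 0: weight = 16, length = 2, mean = 16/2 ≈ 8.000
  cycle 0 → 2 → 0: weight = 6, length = 2, mean = 6/2 ≈ 3.000
  cycle 1 → 0 → 1: weight = 16, length = 2, mean = 16/2 ≈ 8.000
Minimum mean = 3.000, attained e.g. along the cycle 0 → 0 with weight 3 and length 1. So λ(A) = 3/1 = 3.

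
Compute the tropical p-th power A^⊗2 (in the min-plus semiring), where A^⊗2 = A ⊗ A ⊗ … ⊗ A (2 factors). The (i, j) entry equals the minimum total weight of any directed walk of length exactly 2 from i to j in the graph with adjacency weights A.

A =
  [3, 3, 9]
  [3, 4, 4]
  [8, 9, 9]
A^⊗2 =
  [6, 6, 7]
  [6, 6, 8]
  [11, 11, 13]

Each entry (A^⊗2)_ij equals the minimum over all length-2 walks i = v_0 → v_1 → … → v_2 = j of Σ_t A[v_t][v_{t+1}]. For example, for (i, j) = (0, 2) we minimise over 3 possible intermediate vertex sequences; the minimum is 7, attained along the walk 0 → 1 → 2.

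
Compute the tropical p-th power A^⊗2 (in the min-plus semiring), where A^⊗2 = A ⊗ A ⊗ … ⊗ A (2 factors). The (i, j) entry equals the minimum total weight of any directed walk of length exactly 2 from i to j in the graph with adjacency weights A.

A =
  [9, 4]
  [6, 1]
A^⊗2 =
  [10, 5]
  [7, 2]

Each entry (A^⊗2)_ij equals the minimum over all length-2 walks i = v_0 → v_1 → … → v_2 = j of Σ_t A[v_t][v_{t+1}]. For example, for (i, j) = (0, 1) we minimise over 2 possible intermediate vertex sequences; the minimum is 5, attained along the walk 0 → 1 → 1.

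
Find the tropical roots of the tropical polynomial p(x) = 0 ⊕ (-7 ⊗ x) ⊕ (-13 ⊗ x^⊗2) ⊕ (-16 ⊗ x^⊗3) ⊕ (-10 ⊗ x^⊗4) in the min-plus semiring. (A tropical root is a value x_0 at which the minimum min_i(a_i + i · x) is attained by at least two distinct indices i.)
Roots: {-6, 3, 6, 7}

Each tropical root is a break point of the lower envelope of the lines y = a_i + i · x (there are 5 lines, with slopes 0, 1, ..., 4). Only the lines that attain the minimum somewhere contribute to roots; other lines are dominated. Here the surviving (envelope) indices are i = 4, i = 3, i = 2, i = 1, i = 0.
Intersections between consecutive envelope lines give the roots: for adjacent envelope indices i < j the intersection is x = (a_i − a_j) / (j − i). Reading off the sorted break points: {-6, 3, 6, 7}.
Verification: at each break x_0, at least two indices attain the minimum of min_i(a_i + i · x_0).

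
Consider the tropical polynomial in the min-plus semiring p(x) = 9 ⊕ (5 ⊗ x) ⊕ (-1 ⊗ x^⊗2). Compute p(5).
p(5) = 9

A tropical monomial a ⊗ x^⊗i evaluates to a + i · x. Evaluating each term at x = 5:
  Term 0 contributes 9 + 0 · 5 = 9
  Term 1 contributes 5 + 1 · 5 = 10
  Term 2 contributes -1 + 2 · 5 = 9
p(5) = ⊕ of these = min[9, 10, 9] = 9.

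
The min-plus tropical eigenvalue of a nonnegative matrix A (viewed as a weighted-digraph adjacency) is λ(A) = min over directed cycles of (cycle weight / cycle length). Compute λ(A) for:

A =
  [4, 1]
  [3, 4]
λ(A) = 2

Enumerate directed cycles and compute their means (weight / length). Sample:
  cycle 0 → 0: weight = 4, length = 1, mean = 4/1 ≈ 4.000
  cycle 1 → 1: weight = 4, length = 1, mean = 4/1 ≈ 4.000
  cycle 0 → 1 → 0: weight = 4, length = 2, mean = 4/2 ≈ 2.000
  cycle 1 → 0 → 1: weight = 4, length = 2, mean = 4/2 ≈ 2.000
Minimum mean = 2.000, attained e.g. along the cycle 0 → 1 → 0 with weight 4 and length 2. So λ(A) = 4/2 = 2.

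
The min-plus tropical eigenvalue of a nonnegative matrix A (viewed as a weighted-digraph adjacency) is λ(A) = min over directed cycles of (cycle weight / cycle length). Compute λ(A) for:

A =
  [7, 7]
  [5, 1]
λ(A) = 1

Enumerate directed cycles and compute their means (weight / length). Sample:
  cycle 0 → 0: weight = 7, length = 1, mean = 7/1 ≈ 7.000
  cycle 1 → 1: weight = 1, length = 1, mean = 1/1 ≈ 1.000
  cycle 0 → 1 → 0: weight = 12, length = 2, mean = 12/2 ≈ 6.000
  cycle 1 → 0 → 1: weight = 12, length = 2, mean = 12/2 ≈ 6.000
Minimum mean = 1.000, attained e.g. along the cycle 1 → 1 with weight 1 and length 1. So λ(A) = 1/1 = 1.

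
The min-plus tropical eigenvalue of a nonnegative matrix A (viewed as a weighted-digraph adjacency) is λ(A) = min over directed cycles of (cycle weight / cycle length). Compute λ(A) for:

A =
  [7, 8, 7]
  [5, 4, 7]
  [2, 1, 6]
λ(A) = 4

Enumerate directed cycles and compute their means (weight / length). Sample:
  cycle 0 → 0: weight = 7, length = 1, mean = 7/1 ≈ 7.000
  cycle 1 → 1: weight = 4, length = 1, mean = 4/1 ≈ 4.000
  cycle 2 → 2: weight = 6, length = 1, mean = 6/1 ≈ 6.000
  cycle 0 → 1 → 0: weight = 13, length = 2, mean = 13/2 ≈ 6.500
  cycle 0 → 2 → 0: weight = 9, length = 2, mean = 9/2 ≈ 4.500
  cycle 1 → 0 → 1: weight = 13, length = 2, mean = 13/2 ≈ 6.500
Minimum mean = 4.000, attained e.g. along the cycle 1 → 1 with weight 4 and length 1. So λ(A) = 4/1 = 4.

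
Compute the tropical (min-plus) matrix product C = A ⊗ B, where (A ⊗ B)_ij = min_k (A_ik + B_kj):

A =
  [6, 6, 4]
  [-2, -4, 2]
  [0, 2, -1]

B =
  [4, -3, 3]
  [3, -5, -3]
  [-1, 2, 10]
A ⊗ B =
  [3, 1, 3]
  [-1, -9, -7]
  [-2, -3, -1]

Apply the min-plus product entry-by-entry:
  C[0][0] = min over k of (A[0][0] + B[0][0] = 6 + 4 = 10, A[0][1] + B[1][0] = 6 + 3 = 9, A[0][2] + B[2][0] = 4 + -1 = 3) = 3 (attained at k = 2)
  C[0][1] = min over k of (A[0][0] + B[0][1] = 6 + -3 = 3, A[0][1] + B[1][1] = 6 + -5 = 1, A[0][2] + B[2][1] = 4 + 2 = 6) = 1 (attained at k = 1)
  C[0][2] = min over k of (A[0][0] + B[0][2] = 6 + 3 = 9, A[0][1] + B[1][2] = 6 + -3 = 3, A[0][2] + B[2][2] = 4 + 10 = 14) = 3 (attained at k = 1)
  C[1][0] = min over k of (A[1][0] + B[0][0] = -2 + 4 = 2, A[1][1] + B[1][0] = -4 + 3 = -1, A[1][2] + B[2][0] = 2 + -1 = 1) = -1 (attained at k = 1)
  C[1][1] = min over k of (A[1][0] + B[0][1] = -2 + -3 = -5, A[1][1] + B[1][1] = -4 + -5 = -9, A[1][2] + B[2][1] = 2 + 2 = 4) = -9 (attained at k = 1)
  C[1][2] = min over k of (A[1][0] + B[0][2] = -2 + 3 = 1, A[1][1] + B[1][2] = -4 + -3 = -7, A[1][2] + B[2][2] = 2 + 10 = 12) = -7 (attained at k = 1)
  C[2][0] = min over k of (A[2][0] + B[0][0] = 0 + 4 = 4, A[2][1] + B[1][0] = 2 + 3 = 5, A[2][2] + B[2][0] = -1 + -1 = -2) = -2 (attained at k = 2)
  C[2][1] = min over k of (A[2][0] + B[0][1] = 0 + -3 = -3, A[2][1] + B[1][1] = 2 + -5 = -3, A[2][2] + B[2][1] = -1 + 2 = 1) = -3 (attained at k = 0)
  C[2][2] = min over k of (A[2][0] + B[0][2] = 0 + 3 = 3, A[2][1] + B[1][2] = 2 + -3 = -1, A[2][2] + B[2][2] = -1 + 10 = 9) = -1 (attained at k = 1)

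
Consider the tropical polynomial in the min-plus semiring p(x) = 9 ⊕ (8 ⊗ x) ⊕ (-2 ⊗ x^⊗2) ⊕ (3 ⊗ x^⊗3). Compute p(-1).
p(-1) = -4

A tropical monomial a ⊗ x^⊗i evaluates to a + i · x. Evaluating each term at x = -1:
  Term 0 contributes 9 + 0 · -1 = 9
  Term 1 contributes 8 + 1 · -1 = 7
  Term 2 contributes -2 + 2 · -1 = -4
  Term 3 contributes 3 + 3 · -1 = 0
p(-1) = ⊕ of these = min[9, 7, -4, 0] = -4.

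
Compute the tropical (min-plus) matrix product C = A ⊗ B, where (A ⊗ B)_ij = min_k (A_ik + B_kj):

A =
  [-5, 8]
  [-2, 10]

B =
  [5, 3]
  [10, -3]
A ⊗ B =
  [0, -2]
  [3, 1]

Apply the min-plus product entry-by-entry:
  C[0][0] = min over k of (A[0][0] + B[0][0] = -5 + 5 = 0, A[0][1] + B[1][0] = 8 + 10 = 18) = 0 (attained at k = 0)
  C[0][1] = min over k of (A[0][0] + B[0][1] = -5 + 3 = -2, A[0][1] + B[1][1] = 8 + -3 = 5) = -2 (attained at k = 0)
  C[1][0] = min over k of (A[1][0] + B[0][0] = -2 + 5 = 3, A[1][1] + B[1][0] = 10 + 10 = 20) = 3 (attained at k = 0)
  C[1][1] = min over k of (A[1][0] + B[0][1] = -2 + 3 = 1, A[1][1] + B[1][1] = 10 + -3 = 7) = 1 (attained at k = 0)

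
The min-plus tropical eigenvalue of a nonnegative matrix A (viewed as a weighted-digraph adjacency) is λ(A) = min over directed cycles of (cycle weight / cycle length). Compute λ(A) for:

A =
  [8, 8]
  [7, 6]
λ(A) = 6

Enumerate directed cycles and compute their means (weight / length). Sample:
  cycle 0 → 0: weight = 8, length = 1, mean = 8/1 ≈ 8.000
  cycle 1 → 1: weight = 6, length = 1, mean = 6/1 ≈ 6.000
  cycle 0 → 1 → 0: weight = 15, length = 2, mean = 15/2 ≈ 7.500
  cycle 1 → 0 → 1: weight = 15, length = 2, mean = 15/2 ≈ 7.500
Minimum mean = 6.000, attained e.g. along the cycle 1 → 1 with weight 6 and length 1. So λ(A) = 6/1 = 6.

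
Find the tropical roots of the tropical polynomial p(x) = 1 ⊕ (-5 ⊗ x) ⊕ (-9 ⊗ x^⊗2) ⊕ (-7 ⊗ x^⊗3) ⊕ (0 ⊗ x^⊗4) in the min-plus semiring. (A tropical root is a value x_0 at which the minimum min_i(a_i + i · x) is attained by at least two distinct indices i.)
Roots: {-7, -2, 4, 6}

Each tropical root is a break point of the lower envelope of the lines y = a_i + i · x (there are 5 lines, with slopes 0, 1, ..., 4). Only the lines that attain the minimum somewhere contribute to roots; other lines are dominated. Here the surviving (envelope) indices are i = 4, i = 3, i = 2, i = 1, i = 0.
Intersections between consecutive envelope lines give the roots: for adjacent envelope indices i < j the intersection is x = (a_i − a_j) / (j − i). Reading off the sorted break points: {-7, -2, 4, 6}.
Verification: at each break x_0, at least two indices attain the minimum of min_i(a_i + i · x_0).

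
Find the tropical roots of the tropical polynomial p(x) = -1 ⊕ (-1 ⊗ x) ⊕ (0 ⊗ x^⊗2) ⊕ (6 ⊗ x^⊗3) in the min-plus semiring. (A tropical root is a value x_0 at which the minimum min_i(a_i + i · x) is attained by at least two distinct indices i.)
Roots: {-6, -1, 0}

Each tropical root is a break point of the lower envelope of the lines y = a_i + i · x (there are 4 lines, with slopes 0, 1, ..., 3). Only the lines that attain the minimum somewhere contribute to roots; other lines are dominated. Here the surviving (envelope) indices are i = 3, i = 2, i = 1, i = 0.
Intersections between consecutive envelope lines give the roots: for adjacent envelope indices i < j the intersection is x = (a_i − a_j) / (j − i). Reading off the sorted break points: {-6, -1, 0}.
Verification: at each break x_0, at least two indices attain the minimum of min_i(a_i + i · x_0).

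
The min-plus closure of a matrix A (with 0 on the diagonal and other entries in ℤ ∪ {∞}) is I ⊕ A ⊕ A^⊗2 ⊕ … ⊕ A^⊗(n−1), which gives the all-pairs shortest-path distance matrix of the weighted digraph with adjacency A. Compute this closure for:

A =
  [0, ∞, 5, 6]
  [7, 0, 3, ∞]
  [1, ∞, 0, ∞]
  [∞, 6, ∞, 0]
Closure =
  [0, 12, 5, 6]
  [4, 0, 3, 10]
  [1, 13, 0, 7]
  [10, 6, 9, 0]

This is the Floyd-Warshall all-pairs shortest-path computation. For each intermediate vertex k = 0, 1, …, 3, update dist[i][j] ← min(dist[i][j], dist[i][k] + dist[k][j]). The final matrix gives, for each (i, j), the minimum total weight of any directed path from i to j (possibly empty when i = j).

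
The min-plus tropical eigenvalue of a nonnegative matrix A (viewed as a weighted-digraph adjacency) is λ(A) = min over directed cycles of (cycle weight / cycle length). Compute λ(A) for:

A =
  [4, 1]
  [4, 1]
λ(A) = 1

Enumerate directed cycles and compute their means (weight / length). Sample:
  cycle 0 → 0: weight = 4, length = 1, mean = 4/1 ≈ 4.000
  cycle 1 → 1: weight = 1, length = 1, mean = 1/1 ≈ 1.000
  cycle 0 → 1 → 0: weight = 5, length = 2, mean = 5/2 ≈ 2.500
  cycle 1 → 0 → 1: weight = 5, length = 2, mean = 5/2 ≈ 2.500
Minimum mean = 1.000, attained e.g. along the cycle 1 → 1 with weight 1 and length 1. So λ(A) = 1/1 = 1.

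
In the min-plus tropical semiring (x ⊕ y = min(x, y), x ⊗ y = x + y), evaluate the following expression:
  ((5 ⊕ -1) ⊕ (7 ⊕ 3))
((5 ⊕ -1) ⊕ (7 ⊕ 3)) = -1

Expand innermost to outermost. Recall ⊕ takes the minimum of its arguments and ⊗ takes their sum. Working out the expression ((5 ⊕ -1) ⊕ (7 ⊕ 3)) gives -1.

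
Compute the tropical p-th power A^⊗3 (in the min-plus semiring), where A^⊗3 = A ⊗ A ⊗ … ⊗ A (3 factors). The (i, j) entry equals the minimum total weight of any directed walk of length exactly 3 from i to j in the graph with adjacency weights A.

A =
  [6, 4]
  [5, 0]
A^⊗3 =
  [9, 4]
  [5, 0]

Each entry (A^⊗3)_ij equals the minimum over all length-3 walks i = v_0 → v_1 → … → v_3 = j of Σ_t A[v_t][v_{t+1}]. For example, for (i, j) = (0, 1) we minimise over 4 possible intermediate vertex sequences; the minimum is 4, attained along the walk 0 → 1 → 1 → 1.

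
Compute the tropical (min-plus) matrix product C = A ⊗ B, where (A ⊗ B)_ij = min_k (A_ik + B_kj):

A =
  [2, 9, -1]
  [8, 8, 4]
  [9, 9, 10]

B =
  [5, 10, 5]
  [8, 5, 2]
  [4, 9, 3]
A ⊗ B =
  [3, 8, 2]
  [8, 13, 7]
  [14, 14, 11]

Apply the min-plus product entry-by-entry:
  C[0][0] = min over k of (A[0][0] + B[0][0] = 2 + 5 = 7, A[0][1] + B[1][0] = 9 + 8 = 17, A[0][2] + B[2][0] = -1 + 4 = 3) = 3 (attained at k = 2)
  C[0][1] = min over k of (A[0][0] + B[0][1] = 2 + 10 = 12, A[0][1] + B[1][1] = 9 + 5 = 14, A[0][2] + B[2][1] = -1 + 9 = 8) = 8 (attained at k = 2)
  C[0][2] = min over k of (A[0][0] + B[0][2] = 2 + 5 = 7, A[0][1] + B[1][2] = 9 + 2 = 11, A[0][2] + B[2][2] = -1 + 3 = 2) = 2 (attained at k = 2)
  C[1][0] = min over k of (A[1][0] + B[0][0] = 8 + 5 = 13, A[1][1] + B[1][0] = 8 + 8 = 16, A[1][2] + B[2][0] = 4 + 4 = 8) = 8 (attained at k = 2)
  C[1][1] = min over k of (A[1][0] + B[0][1] = 8 + 10 = 18, A[1][1] + B[1][1] = 8 + 5 = 13, A[1][2] + B[2][1] = 4 + 9 = 13) = 13 (attained at k = 1)
  C[1][2] = min over k of (A[1][0] + B[0][2] = 8 + 5 = 13, A[1][1] + B[1][2] = 8 + 2 = 10, A[1][2] + B[2][2] = 4 + 3 = 7) = 7 (attained at k = 2)
  C[2][0] = min over k of (A[2][0] + B[0][0] = 9 + 5 = 14, A[2][1] + B[1][0] = 9 + 8 = 17, A[2][2] + B[2][0] = 10 + 4 = 14) = 14 (attained at k = 0)
  C[2][1] = min over k of (A[2][0] + B[0][1] = 9 + 10 = 19, A[2][1] + B[1][1] = 9 + 5 = 14, A[2][2] + B[2][1] = 10 + 9 = 19) = 14 (attained at k = 1)
  C[2][2] = min over k of (A[2][0] + B[0][2] = 9 + 5 = 14, A[2][1] + B[1][2] = 9 + 2 = 11, A[2][2] + B[2][2] = 10 + 3 = 13) = 11 (attained at k = 1)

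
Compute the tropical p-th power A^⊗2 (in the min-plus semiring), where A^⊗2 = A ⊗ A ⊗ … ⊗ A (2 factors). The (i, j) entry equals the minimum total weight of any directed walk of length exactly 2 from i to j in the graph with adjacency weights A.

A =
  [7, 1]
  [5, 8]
A^⊗2 =
  [6, 8]
  [12, 6]

Each entry (A^⊗2)_ij equals the minimum over all length-2 walks i = v_0 → v_1 → … → v_2 = j of Σ_t A[v_t][v_{t+1}]. For example, for (i, j) = (0, 1) we minimise over 2 possible intermediate vertex sequences; the minimum is 8, attained along the walk 0 → 0 → 1.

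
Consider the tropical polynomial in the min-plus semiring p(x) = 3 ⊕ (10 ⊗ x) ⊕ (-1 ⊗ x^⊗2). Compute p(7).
p(7) = 3

A tropical monomial a ⊗ x^⊗i evaluates to a + i · x. Evaluating each term at x = 7:
  Term 0 contributes 3 + 0 · 7 = 3
  Term 1 contributes 10 + 1 · 7 = 17
  Term 2 contributes -1 + 2 · 7 = 13
p(7) = ⊕ of these = min[3, 17, 13] = 3.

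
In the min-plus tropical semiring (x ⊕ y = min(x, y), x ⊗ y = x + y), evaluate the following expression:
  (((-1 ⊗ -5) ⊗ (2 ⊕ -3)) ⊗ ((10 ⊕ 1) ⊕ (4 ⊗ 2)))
(((-1 ⊗ -5) ⊗ (2 ⊕ -3)) ⊗ ((10 ⊕ 1) ⊕ (4 ⊗ 2))) = -8

Expand innermost to outermost. Recall ⊕ takes the minimum of its arguments and ⊗ takes their sum. Working out the expression (((-1 ⊗ -5) ⊗ (2 ⊕ -3)) ⊗ ((10 ⊕ 1) ⊕ (4 ⊗ 2))) gives -8.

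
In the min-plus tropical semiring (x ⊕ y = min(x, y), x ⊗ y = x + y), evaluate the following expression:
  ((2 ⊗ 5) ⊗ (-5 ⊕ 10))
((2 ⊗ 5) ⊗ (-5 ⊕ 10)) = 2

Expand innermost to outermost. Recall ⊕ takes the minimum of its arguments and ⊗ takes their sum. Working out the expression ((2 ⊗ 5) ⊗ (-5 ⊕ 10)) gives 2.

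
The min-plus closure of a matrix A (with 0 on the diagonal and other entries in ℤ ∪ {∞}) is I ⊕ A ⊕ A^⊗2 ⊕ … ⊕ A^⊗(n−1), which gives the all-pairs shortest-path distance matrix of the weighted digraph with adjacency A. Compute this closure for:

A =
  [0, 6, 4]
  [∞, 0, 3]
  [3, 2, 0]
Closure =
  [0, 6, 4]
  [6, 0, 3]
  [3, 2, 0]

This is the Floyd-Warshall all-pairs shortest-path computation. For each intermediate vertex k = 0, 1, …, 2, update dist[i][j] ← min(dist[i][j], dist[i][k] + dist[k][j]). The final matrix gives, for each (i, j), the minimum total weight of any directed path from i to j (possibly empty when i = j).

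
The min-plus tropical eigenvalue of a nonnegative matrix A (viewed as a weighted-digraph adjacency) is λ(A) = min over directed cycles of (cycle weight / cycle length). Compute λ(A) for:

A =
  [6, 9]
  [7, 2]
λ(A) = 2

Enumerate directed cycles and compute their means (weight / length). Sample:
  cycle 0 → 0: weight = 6, length = 1, mean = 6/1 ≈ 6.000
  cycle 1 → 1: weight = 2, length = 1, mean = 2/1 ≈ 2.000
  cycle 0 → 1 → 0: weight = 16, length = 2, mean = 16/2 ≈ 8.000
  cycle 1 → 0 → 1: weight = 16, length = 2, mean = 16/2 ≈ 8.000
Minimum mean = 2.000, attained e.g. along the cycle 1 → 1 with weight 2 and length 1. So λ(A) = 2/1 = 2.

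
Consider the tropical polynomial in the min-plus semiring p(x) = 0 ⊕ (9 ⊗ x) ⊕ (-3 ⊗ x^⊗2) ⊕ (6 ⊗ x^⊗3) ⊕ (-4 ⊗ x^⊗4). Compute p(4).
p(4) = 0

A tropical monomial a ⊗ x^⊗i evaluates to a + i · x. Evaluating each term at x = 4:
  Term 0 contributes 0 + 0 · 4 = 0
  Term 1 contributes 9 + 1 · 4 = 13
  Term 2 contributes -3 + 2 · 4 = 5
  Term 3 contributes 6 + 3 · 4 = 18
  Term 4 contributes -4 + 4 · 4 = 12
p(4) = ⊕ of these = min[0, 13, 5, 18, 12] = 0.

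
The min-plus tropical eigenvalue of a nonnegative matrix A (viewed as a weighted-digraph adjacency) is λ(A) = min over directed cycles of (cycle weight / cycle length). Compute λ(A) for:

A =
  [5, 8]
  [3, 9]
λ(A) = 5

Enumerate directed cycles and compute their means (weight / length). Sample:
  cycle 0 → 0: weight = 5, length = 1, mean = 5/1 ≈ 5.000
  cycle 1 → 1: weight = 9, length = 1, mean = 9/1 ≈ 9.000
  cycle 0 → 1 → 0: weight = 11, length = 2, mean = 11/2 ≈ 5.500
  cycle 1 → 0 → 1: weight = 11, length = 2, mean = 11/2 ≈ 5.500
Minimum mean = 5.000, attained e.g. along the cycle 0 → 0 with weight 5 and length 1. So λ(A) = 5/1 = 5.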